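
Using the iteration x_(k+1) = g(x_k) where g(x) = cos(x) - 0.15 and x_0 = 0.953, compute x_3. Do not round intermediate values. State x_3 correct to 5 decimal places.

x_1 = g(0.953000) = 0.429240
x_2 = g(0.429240) = 0.759282
x_3 = g(0.759282) = 0.575330

0.57533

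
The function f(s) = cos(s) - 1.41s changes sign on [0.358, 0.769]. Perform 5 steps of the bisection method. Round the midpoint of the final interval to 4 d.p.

0.5956

f(0.358000) = 0.431819, f(0.769000) = -0.365684 (opposite signs)
step 1: m = 0.563500, f(m) = 0.050856 > 0 → root in [0.563500, 0.769000]
step 2: m = 0.666250, f(m) = -0.153268 < 0 → root in [0.563500, 0.666250]
step 3: m = 0.614875, f(m) = -0.050128 < 0 → root in [0.563500, 0.614875]
step 4: m = 0.589187, f(m) = 0.000638 > 0 → root in [0.589187, 0.614875]
step 5: m = 0.602031, f(m) = -0.024677 < 0 → root in [0.589187, 0.602031]
Midpoint of [0.589187, 0.602031] = 0.595609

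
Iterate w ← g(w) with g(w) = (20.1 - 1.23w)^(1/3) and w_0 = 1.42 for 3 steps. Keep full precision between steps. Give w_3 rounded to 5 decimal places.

2.56857

w_1 = g(1.420000) = 2.637782
w_2 = g(2.637782) = 2.563977
w_3 = g(2.563977) = 2.568572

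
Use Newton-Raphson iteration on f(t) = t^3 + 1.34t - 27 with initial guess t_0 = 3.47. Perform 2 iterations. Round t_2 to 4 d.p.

2.8544

f'(t) = 3t^2 + 1.34
t_0 = 3.470000: f = 19.431723, f' = 37.462700 → t_1 = 3.470000 - (19.431723)/(37.462700) = 2.951305
t_1 = 2.951305: f = 2.661203, f' = 27.470600 → t_2 = 2.951305 - (2.661203)/(27.470600) = 2.854430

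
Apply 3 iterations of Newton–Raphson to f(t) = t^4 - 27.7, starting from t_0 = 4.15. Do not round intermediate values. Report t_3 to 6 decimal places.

2.348979

f'(t) = 4t^3
t_0 = 4.150000: f = 268.914506, f' = 285.893500 → t_1 = 4.150000 - (268.914506)/(285.893500) = 3.209389
t_1 = 3.209389: f = 78.393692, f' = 132.229137 → t_2 = 3.209389 - (78.393692)/(132.229137) = 2.616527
t_2 = 2.616527: f = 19.170623, f' = 71.653191 → t_3 = 2.616527 - (19.170623)/(71.653191) = 2.348979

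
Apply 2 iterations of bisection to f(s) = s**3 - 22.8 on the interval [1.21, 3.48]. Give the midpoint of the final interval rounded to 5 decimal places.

2.62875

f(1.210000) = -21.028439, f(3.480000) = 19.344192 (opposite signs)
step 1: m = 2.345000, f(m) = -9.904786 < 0 → root in [2.345000, 3.480000]
step 2: m = 2.912500, f(m) = 1.905736 > 0 → root in [2.345000, 2.912500]
Midpoint of [2.345000, 2.912500] = 2.628750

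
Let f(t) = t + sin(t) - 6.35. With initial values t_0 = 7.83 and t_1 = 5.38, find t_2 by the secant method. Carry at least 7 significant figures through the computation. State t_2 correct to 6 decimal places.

f(t_0) = 2.479712, f(t_1) = -1.755303
t_2 = 5.380000 - (-1.755303)·(5.380000 - 7.830000)/(-1.755303 - (2.479712)) = 6.395461; f(t_2) = 0.157501

6.395461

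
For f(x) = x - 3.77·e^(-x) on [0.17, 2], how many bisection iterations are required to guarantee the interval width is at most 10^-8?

Initial width b − a = 2 − 0.17 = 1.830000.
After n steps the width is (b−a)/2^n; need (b−a)/2^n ≤ 10^-8.
So n ≥ log₂(1.830000/10^-8) = log₂(183000000.0000) ≈ 27.4473.
Hence n = 28.

28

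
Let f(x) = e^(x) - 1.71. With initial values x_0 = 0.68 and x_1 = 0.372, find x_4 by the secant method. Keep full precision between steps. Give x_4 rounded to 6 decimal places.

f(x_0) = 0.263878, f(x_1) = -0.259367
x_2 = 0.372000 - (-0.259367)·(0.372000 - 0.680000)/(-0.259367 - (0.263878)) = 0.524672; f(x_2) = -0.020095
x_3 = 0.524672 - (-0.020095)·(0.524672 - 0.372000)/(-0.020095 - (-0.259367)) = 0.537494; f(x_3) = 0.001712
x_4 = 0.537494 - (0.001712)·(0.537494 - 0.524672)/(0.001712 - (-0.020095)) = 0.536487; f(x_4) = -0.000010

0.536487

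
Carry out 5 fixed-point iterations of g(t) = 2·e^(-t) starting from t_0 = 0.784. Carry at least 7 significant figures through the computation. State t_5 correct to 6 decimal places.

t_1 = g(0.784000) = 0.913152
t_2 = g(0.913152) = 0.802515
t_3 = g(0.802515) = 0.896401
t_4 = g(0.896401) = 0.816071
t_5 = g(0.816071) = 0.884331

0.884331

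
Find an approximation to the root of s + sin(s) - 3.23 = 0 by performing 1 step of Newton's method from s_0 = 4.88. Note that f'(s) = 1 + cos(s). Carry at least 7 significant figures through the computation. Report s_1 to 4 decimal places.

4.3109

s_0 = 4.880000: f = 0.664014, f' = 1.166827 → s_1 = 4.880000 - (0.664014)/(1.166827) = 4.310924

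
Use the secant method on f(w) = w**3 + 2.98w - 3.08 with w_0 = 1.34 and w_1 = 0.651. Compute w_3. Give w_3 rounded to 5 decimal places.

f(w_0) = 3.319304, f(w_1) = -0.864126
w_2 = 0.651000 - (-0.864126)·(0.651000 - 1.340000)/(-0.864126 - (3.319304)) = 0.793319; f(w_2) = -0.216629
w_3 = 0.793319 - (-0.216629)·(0.793319 - 0.651000)/(-0.216629 - (-0.864126)) = 0.840934; f(w_3) = 0.020667

0.84093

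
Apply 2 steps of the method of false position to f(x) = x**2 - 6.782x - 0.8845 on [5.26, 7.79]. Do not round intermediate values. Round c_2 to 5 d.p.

6.88348

f(5.260000) = -8.890220, f(7.790000) = 6.967820
step 1: c = 6.678350, f(c) = -1.576709 < 0 → new bracket [6.678350, 7.790000]
step 2: c = 6.883481, f(c) = -0.185955 < 0 → new bracket [6.883481, 7.790000]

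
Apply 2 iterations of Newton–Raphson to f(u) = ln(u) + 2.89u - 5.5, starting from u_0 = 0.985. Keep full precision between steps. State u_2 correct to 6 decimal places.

Newton update: u ← u − f(u)/f'(u).
f'(u) = 1/u + 2.89
u_0 = 0.985000: f = -2.668464, f' = 3.905228 → u_1 = 0.985000 - (-2.668464)/(3.905228) = 1.668305
u_1 = 1.668305: f = -0.166789, f' = 3.489411 → u_2 = 1.668305 - (-0.166789)/(3.489411) = 1.716104

1.716104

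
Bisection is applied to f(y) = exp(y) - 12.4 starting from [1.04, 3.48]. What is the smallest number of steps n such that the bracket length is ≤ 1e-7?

25

Initial width b − a = 3.48 − 1.04 = 2.440000.
After n steps the width is (b−a)/2^n; need (b−a)/2^n ≤ 1e-7.
So n ≥ log₂(2.440000/1e-7) = log₂(24400000.0000) ≈ 24.5404.
Hence n = 25.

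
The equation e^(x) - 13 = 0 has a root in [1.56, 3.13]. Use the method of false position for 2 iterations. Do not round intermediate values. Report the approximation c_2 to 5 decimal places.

2.48760

f(1.560000) = -8.241179, f(3.130000) = 9.873980
step 1: c = 2.274244, f(c) = -3.279428 < 0 → new bracket [2.274244, 3.130000]
step 2: c = 2.487603, f(c) = -0.967603 < 0 → new bracket [2.487603, 3.130000]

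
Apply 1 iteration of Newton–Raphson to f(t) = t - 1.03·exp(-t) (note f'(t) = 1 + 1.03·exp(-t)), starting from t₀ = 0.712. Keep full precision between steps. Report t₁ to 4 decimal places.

0.5747

Newton update: t ← t − f(t)/f'(t).
t_0 = 0.712000: f = 0.206618, f' = 1.505382 → t_1 = 0.712000 - (0.206618)/(1.505382) = 0.574747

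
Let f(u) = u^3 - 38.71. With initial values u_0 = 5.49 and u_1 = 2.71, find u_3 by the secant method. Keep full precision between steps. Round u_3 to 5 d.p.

3.45986

f(u_0) = 126.759149, f(u_1) = -18.807489
u_2 = 2.710000 - (-18.807489)·(2.710000 - 5.490000)/(-18.807489 - (126.759149)) = 3.069181; f(u_2) = -9.798698
u_3 = 3.069181 - (-9.798698)·(3.069181 - 2.710000)/(-9.798698 - (-18.807489)) = 3.459856; f(u_3) = 2.706578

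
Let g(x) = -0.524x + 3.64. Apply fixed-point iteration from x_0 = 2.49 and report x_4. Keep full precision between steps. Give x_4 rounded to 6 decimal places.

2.396107

x_1 = g(2.490000) = 2.335240
x_2 = g(2.335240) = 2.416334
x_3 = g(2.416334) = 2.373841
x_4 = g(2.373841) = 2.396107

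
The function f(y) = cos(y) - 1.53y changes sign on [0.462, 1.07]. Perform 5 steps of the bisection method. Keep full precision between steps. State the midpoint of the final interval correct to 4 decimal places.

f(0.462000) = 0.188303, f(1.070000) = -1.156976 (opposite signs)
step 1: m = 0.766000, f(m) = -0.451291 < 0 → root in [0.462000, 0.766000]
step 2: m = 0.614000, f(m) = -0.122070 < 0 → root in [0.462000, 0.614000]
step 3: m = 0.538000, f(m) = 0.035595 > 0 → root in [0.538000, 0.614000]
step 4: m = 0.576000, f(m) = -0.042632 < 0 → root in [0.538000, 0.576000]
step 5: m = 0.557000, f(m) = -0.003365 < 0 → root in [0.538000, 0.557000]
Midpoint of [0.538000, 0.557000] = 0.547500

0.5475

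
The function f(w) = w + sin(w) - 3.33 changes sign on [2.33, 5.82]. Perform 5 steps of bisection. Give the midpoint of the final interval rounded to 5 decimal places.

f(2.330000) = -0.274616, f(5.820000) = 2.043200 (opposite signs)
step 1: m = 4.075000, f(m) = -0.058652 < 0 → root in [4.075000, 5.820000]
step 2: m = 4.947500, f(m) = 0.645012 > 0 → root in [4.075000, 4.947500]
step 3: m = 4.511250, f(m) = 0.201410 > 0 → root in [4.075000, 4.511250]
step 4: m = 4.293125, f(m) = 0.049736 > 0 → root in [4.075000, 4.293125]
step 5: m = 4.184062, f(m) = -0.009589 < 0 → root in [4.184062, 4.293125]
Midpoint of [4.184062, 4.293125] = 4.238594

4.23859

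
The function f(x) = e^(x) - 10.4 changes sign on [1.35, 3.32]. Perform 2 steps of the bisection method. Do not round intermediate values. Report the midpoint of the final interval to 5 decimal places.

f(1.350000) = -6.542574, f(3.320000) = 17.260351 (opposite signs)
step 1: m = 2.335000, f(m) = -0.070540 < 0 → root in [2.335000, 3.320000]
step 2: m = 2.827500, f(m) = 6.503150 > 0 → root in [2.335000, 2.827500]
Midpoint of [2.335000, 2.827500] = 2.581250

2.58125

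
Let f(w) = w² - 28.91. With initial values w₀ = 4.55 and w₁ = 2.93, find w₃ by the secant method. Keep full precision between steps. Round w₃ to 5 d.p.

f(w_0) = -8.207500, f(w_1) = -20.325100
w_2 = 2.930000 - (-20.325100)·(2.930000 - 4.550000)/(-20.325100 - (-8.207500)) = 5.647259; f(w_2) = 2.981538
w_3 = 5.647259 - (2.981538)·(5.647259 - 2.930000)/(2.981538 - (-20.325100)) = 5.299650; f(w_3) = -0.823713

5.29965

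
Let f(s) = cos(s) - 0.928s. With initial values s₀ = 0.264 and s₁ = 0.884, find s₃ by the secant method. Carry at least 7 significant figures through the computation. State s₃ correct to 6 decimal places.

0.771701

f(s_0) = 0.720362, f(s_1) = -0.186289
s_2 = 0.884000 - (-0.186289)·(0.884000 - 0.264000)/(-0.186289 - (0.720362)) = 0.756609; f(s_2) = 0.025035
s_3 = 0.756609 - (0.025035)·(0.756609 - 0.884000)/(0.025035 - (-0.186289)) = 0.771701; f(s_3) = 0.000588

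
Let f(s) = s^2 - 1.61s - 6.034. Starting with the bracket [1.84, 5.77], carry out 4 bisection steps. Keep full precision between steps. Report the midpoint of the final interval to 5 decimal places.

f(1.840000) = -5.610800, f(5.770000) = 17.969200 (opposite signs)
step 1: m = 3.805000, f(m) = 2.317975 > 0 → root in [1.840000, 3.805000]
step 2: m = 2.822500, f(m) = -2.611719 < 0 → root in [2.822500, 3.805000]
step 3: m = 3.313750, f(m) = -0.388198 < 0 → root in [3.313750, 3.805000]
step 4: m = 3.559375, f(m) = 0.904557 > 0 → root in [3.313750, 3.559375]
Midpoint of [3.313750, 3.559375] = 3.436562

3.43656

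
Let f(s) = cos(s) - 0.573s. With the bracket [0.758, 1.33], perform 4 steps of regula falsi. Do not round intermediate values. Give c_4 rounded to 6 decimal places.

0.976777

False-position update: c = (a·f(b) − b·f(a))/(f(b) − f(a)); replace the endpoint whose sign matches f(c).
f(0.758000) = 0.291878, f(1.330000) = -0.523614
step 1: c = 0.962728, f(c) = 0.019639 > 0 → new bracket [0.962728, 1.330000]
step 2: c = 0.976006, f(c) = 0.001084 > 0 → new bracket [0.976006, 1.330000]
step 3: c = 0.976737, f(c) = 0.000059 > 0 → new bracket [0.976737, 1.330000]
step 4: c = 0.976777, f(c) = 0.000003 > 0 → new bracket [0.976777, 1.330000]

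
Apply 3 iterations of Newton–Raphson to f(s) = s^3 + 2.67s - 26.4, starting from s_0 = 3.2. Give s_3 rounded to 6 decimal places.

f'(s) = 3s^2 + 2.67
s_0 = 3.200000: f = 14.912000, f' = 33.390000 → s_1 = 3.200000 - (14.912000)/(33.390000) = 2.753399
s_1 = 2.753399: f = 1.825666, f' = 25.413622 → s_2 = 2.753399 - (1.825666)/(25.413622) = 2.681561
s_2 = 2.681561: f = 0.042258, f' = 24.242310 → s_3 = 2.681561 - (0.042258)/(24.242310) = 2.679818

2.679818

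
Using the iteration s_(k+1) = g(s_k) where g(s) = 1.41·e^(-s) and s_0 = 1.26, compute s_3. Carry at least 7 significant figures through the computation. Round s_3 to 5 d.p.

0.54793

s_1 = g(1.260000) = 0.399952
s_2 = g(0.399952) = 0.945196
s_3 = g(0.945196) = 0.547931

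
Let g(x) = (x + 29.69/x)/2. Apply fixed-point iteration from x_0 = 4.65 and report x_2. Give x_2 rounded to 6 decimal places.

5.449280

x_1 = g(4.650000) = 5.517473
x_2 = g(5.517473) = 5.449280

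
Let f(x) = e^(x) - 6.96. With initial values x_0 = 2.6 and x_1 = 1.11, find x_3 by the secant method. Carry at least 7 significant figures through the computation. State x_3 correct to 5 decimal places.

2.07468

f(x_0) = 6.503738, f(x_1) = -3.925642
x_2 = 1.110000 - (-3.925642)·(1.110000 - 2.600000)/(-3.925642 - (6.503738)) = 1.670839; f(x_2) = -1.643372
x_3 = 1.670839 - (-1.643372)·(1.670839 - 1.110000)/(-1.643372 - (-3.925642)) = 2.074677; f(x_3) = 1.001978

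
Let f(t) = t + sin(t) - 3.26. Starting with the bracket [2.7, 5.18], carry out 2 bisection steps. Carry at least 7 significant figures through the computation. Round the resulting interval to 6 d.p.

f(2.700000) = -0.132620, f(5.180000) = 1.027352 (opposite signs)
step 1: m = 3.940000, f(m) = -0.036246 < 0 → root in [3.940000, 5.180000]
step 2: m = 4.560000, f(m) = 0.311589 > 0 → root in [3.940000, 4.560000]

[3.940000, 4.560000]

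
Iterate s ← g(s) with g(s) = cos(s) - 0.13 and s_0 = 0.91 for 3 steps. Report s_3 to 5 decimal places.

s_1 = g(0.910000) = 0.483746
s_2 = g(0.483746) = 0.755259
s_3 = g(0.755259) = 0.598094

0.59809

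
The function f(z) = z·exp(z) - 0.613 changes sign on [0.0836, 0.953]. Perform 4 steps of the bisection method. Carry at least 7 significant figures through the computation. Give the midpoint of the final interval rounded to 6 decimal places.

f(0.083600) = -0.522111, f(0.953000) = 1.858585 (opposite signs)
step 1: m = 0.518300, f(m) = 0.257314 > 0 → root in [0.083600, 0.518300]
step 2: m = 0.300950, f(m) = -0.206374 < 0 → root in [0.300950, 0.518300]
step 3: m = 0.409625, f(m) = 0.003999 > 0 → root in [0.300950, 0.409625]
step 4: m = 0.355287, f(m) = -0.106150 < 0 → root in [0.355287, 0.409625]
Midpoint of [0.355287, 0.409625] = 0.382456

0.382456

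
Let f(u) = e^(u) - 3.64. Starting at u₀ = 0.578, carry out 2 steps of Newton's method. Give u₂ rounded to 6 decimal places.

1.340382

f'(u) = e^(u)
u_0 = 0.578000: f = -1.857530, f' = 1.782470 → u_1 = 0.578000 - (-1.857530)/(1.782470) = 1.620110
u_1 = 1.620110: f = 1.413647, f' = 5.053647 → u_2 = 1.620110 - (1.413647)/(5.053647) = 1.340382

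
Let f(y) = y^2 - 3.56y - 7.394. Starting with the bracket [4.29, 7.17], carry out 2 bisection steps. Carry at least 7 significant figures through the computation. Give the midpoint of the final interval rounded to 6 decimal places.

f(4.290000) = -4.262300, f(7.170000) = 18.489700 (opposite signs)
step 1: m = 5.730000, f(m) = 5.040100 > 0 → root in [4.290000, 5.730000]
step 2: m = 5.010000, f(m) = -0.129500 < 0 → root in [5.010000, 5.730000]
Midpoint of [5.010000, 5.730000] = 5.370000

5.370000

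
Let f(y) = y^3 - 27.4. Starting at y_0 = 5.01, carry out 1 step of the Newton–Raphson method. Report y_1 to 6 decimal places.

3.703876

Newton update: y ← y − f(y)/f'(y).
f'(y) = 3y^2
y_0 = 5.010000: f = 98.351501, f' = 75.300300 → y_1 = 5.010000 - (98.351501)/(75.300300) = 3.703876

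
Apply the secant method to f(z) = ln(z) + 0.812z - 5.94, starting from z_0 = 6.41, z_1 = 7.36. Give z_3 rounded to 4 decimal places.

f(z_0) = 1.122779, f(z_1) = 2.032380
z_2 = 7.360000 - (2.032380)·(7.360000 - 6.410000)/(2.032380 - (1.122779)) = 5.237353; f(z_2) = -0.031453
z_3 = 5.237353 - (-0.031453)·(5.237353 - 7.360000)/(-0.031453 - (2.032380)) = 5.269702; f(z_3) = 0.000972

5.2697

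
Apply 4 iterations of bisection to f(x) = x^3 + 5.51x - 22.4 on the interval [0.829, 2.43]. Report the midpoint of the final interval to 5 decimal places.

f(0.829000) = -17.262487, f(2.430000) = 5.338207 (opposite signs)
step 1: m = 1.629500, f(m) = -9.094692 < 0 → root in [1.629500, 2.430000]
step 2: m = 2.029750, f(m) = -2.853741 < 0 → root in [2.029750, 2.430000]
step 3: m = 2.229875, f(m) = 0.974314 > 0 → root in [2.029750, 2.229875]
step 4: m = 2.129812, f(m) = -1.003688 < 0 → root in [2.129812, 2.229875]
Midpoint of [2.129812, 2.229875] = 2.179844

2.17984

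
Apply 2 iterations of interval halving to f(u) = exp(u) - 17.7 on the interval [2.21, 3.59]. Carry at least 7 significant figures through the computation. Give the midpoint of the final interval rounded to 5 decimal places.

2.72750

f(2.210000) = -8.584284, f(3.590000) = 18.534076 (opposite signs)
step 1: m = 2.900000, f(m) = 0.474145 > 0 → root in [2.210000, 2.900000]
step 2: m = 2.555000, f(m) = -4.828700 < 0 → root in [2.555000, 2.900000]
Midpoint of [2.555000, 2.900000] = 2.727500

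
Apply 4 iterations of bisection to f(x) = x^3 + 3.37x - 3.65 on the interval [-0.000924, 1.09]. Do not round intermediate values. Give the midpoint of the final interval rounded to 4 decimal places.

0.8514

f(-0.000924) = -3.653114, f(1.090000) = 1.318329 (opposite signs)
step 1: m = 0.544538, f(m) = -1.653440 < 0 → root in [0.544538, 1.090000]
step 2: m = 0.817269, f(m) = -0.349926 < 0 → root in [0.817269, 1.090000]
step 3: m = 0.953635, f(m) = 0.431001 > 0 → root in [0.817269, 0.953635]
step 4: m = 0.885452, f(m) = 0.028189 > 0 → root in [0.817269, 0.885452]
Midpoint of [0.817269, 0.885452] = 0.851360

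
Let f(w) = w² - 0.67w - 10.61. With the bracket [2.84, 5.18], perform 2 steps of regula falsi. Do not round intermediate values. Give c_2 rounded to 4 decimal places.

3.5770

f(2.840000) = -4.447200, f(5.180000) = 12.751800
step 1: c = 3.445061, f(c) = -1.049744 < 0 → new bracket [3.445061, 5.180000]
step 2: c = 3.577021, f(c) = -0.211528 < 0 → new bracket [3.577021, 5.180000]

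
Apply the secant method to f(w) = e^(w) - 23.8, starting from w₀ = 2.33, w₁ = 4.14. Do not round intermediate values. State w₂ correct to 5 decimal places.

f(w_0) = -13.522058, f(w_1) = 39.002821
w_2 = 4.140000 - (39.002821)·(4.140000 - 2.330000)/(39.002821 - (-13.522058)) = 2.795968; f(w_2) = -7.421521

2.79597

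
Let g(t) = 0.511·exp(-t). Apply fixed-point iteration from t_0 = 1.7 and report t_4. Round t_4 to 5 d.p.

t_1 = g(1.700000) = 0.093351
t_2 = g(0.093351) = 0.465456
t_3 = g(0.465456) = 0.320831
t_4 = g(0.320831) = 0.370754

0.37075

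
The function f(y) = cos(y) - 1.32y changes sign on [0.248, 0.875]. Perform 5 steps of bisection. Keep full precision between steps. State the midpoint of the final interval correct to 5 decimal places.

f(0.248000) = 0.642045, f(0.875000) = -0.514003 (opposite signs)
step 1: m = 0.561500, f(m) = 0.105277 > 0 → root in [0.561500, 0.875000]
step 2: m = 0.718250, f(m) = -0.195131 < 0 → root in [0.561500, 0.718250]
step 3: m = 0.639875, f(m) = -0.042465 < 0 → root in [0.561500, 0.639875]
step 4: m = 0.600688, f(m) = 0.032040 > 0 → root in [0.600688, 0.639875]
step 5: m = 0.620281, f(m) = -0.005056 < 0 → root in [0.600688, 0.620281]
Midpoint of [0.600688, 0.620281] = 0.610484

0.61048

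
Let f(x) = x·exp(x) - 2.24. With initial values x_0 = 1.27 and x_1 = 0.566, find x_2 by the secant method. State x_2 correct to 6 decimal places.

0.814248

f(x_0) = 2.282283, f(x_1) = -1.243156
x_2 = 0.566000 - (-1.243156)·(0.566000 - 1.270000)/(-1.243156 - (2.282283)) = 0.814248; f(x_2) = -0.401855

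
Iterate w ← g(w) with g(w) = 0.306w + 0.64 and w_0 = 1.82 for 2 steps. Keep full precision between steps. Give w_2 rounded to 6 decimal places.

1.006258

w_1 = g(1.820000) = 1.196920
w_2 = g(1.196920) = 1.006258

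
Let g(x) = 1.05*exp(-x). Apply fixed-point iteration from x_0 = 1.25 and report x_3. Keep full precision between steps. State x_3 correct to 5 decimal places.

x_1 = g(1.250000) = 0.300830
x_2 = g(0.300830) = 0.777214
x_3 = g(0.777214) = 0.482669

0.48267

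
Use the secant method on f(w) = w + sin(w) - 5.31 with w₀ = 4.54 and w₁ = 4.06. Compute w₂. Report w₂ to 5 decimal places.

7.45056

f(w_0) = -1.755178, f(w_1) = -2.044636
w_2 = 4.060000 - (-2.044636)·(4.060000 - 4.540000)/(-2.044636 - (-1.755178)) = 7.450562; f(w_2) = 3.060286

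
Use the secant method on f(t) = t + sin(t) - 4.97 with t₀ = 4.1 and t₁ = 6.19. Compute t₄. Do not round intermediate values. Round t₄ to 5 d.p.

f(t_0) = -1.688277, f(t_1) = 1.126949
t_2 = 6.190000 - (1.126949)·(6.190000 - 4.100000)/(1.126949 - (-1.688277)) = 5.353362; f(t_2) = -0.418152
t_3 = 5.353362 - (-0.418152)·(5.353362 - 6.190000)/(-0.418152 - (1.126949)) = 5.579782; f(t_3) = -0.037035
t_4 = 5.579782 - (-0.037035)·(5.579782 - 5.353362)/(-0.037035 - (-0.418152)) = 5.601784; f(t_4) = 0.001902

5.60178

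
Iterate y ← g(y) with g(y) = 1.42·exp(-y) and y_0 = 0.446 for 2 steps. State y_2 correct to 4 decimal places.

0.5721

y_1 = g(0.446000) = 0.909061
y_2 = g(0.909061) = 0.572121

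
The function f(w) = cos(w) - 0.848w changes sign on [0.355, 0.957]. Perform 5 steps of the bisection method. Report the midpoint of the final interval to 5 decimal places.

0.81591

f(0.355000) = 0.636606, f(0.957000) = -0.235561 (opposite signs)
step 1: m = 0.656000, f(m) = 0.236150 > 0 → root in [0.656000, 0.957000]
step 2: m = 0.806500, f(m) = 0.008117 > 0 → root in [0.806500, 0.957000]
step 3: m = 0.881750, f(m) = -0.111923 < 0 → root in [0.806500, 0.881750]
step 4: m = 0.844125, f(m) = -0.051432 < 0 → root in [0.806500, 0.844125]
step 5: m = 0.825313, f(m) = -0.021538 < 0 → root in [0.806500, 0.825313]
Midpoint of [0.806500, 0.825313] = 0.815906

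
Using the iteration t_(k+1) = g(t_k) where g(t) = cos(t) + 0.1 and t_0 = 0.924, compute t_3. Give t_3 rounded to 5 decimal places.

0.75005

t_1 = g(0.924000) = 0.702633
t_2 = g(0.702633) = 0.863143
t_3 = g(0.863143) = 0.750052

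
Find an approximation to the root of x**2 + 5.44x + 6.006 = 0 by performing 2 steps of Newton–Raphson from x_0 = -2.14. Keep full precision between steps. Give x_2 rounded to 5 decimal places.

-1.50769

Newton update: x ← x − f(x)/f'(x).
f'(x) = 2x + 5.44
x_0 = -2.140000: f = -1.056000, f' = 1.160000 → x_1 = -2.140000 - (-1.056000)/(1.160000) = -1.229655
x_1 = -1.229655: f = 0.828728, f' = 2.980690 → x_2 = -1.229655 - (0.828728)/(2.980690) = -1.507687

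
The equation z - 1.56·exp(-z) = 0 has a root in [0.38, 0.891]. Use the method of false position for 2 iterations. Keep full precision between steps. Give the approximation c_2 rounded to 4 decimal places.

f(0.380000) = -0.686824, f(0.891000) = 0.251017
step 1: c = 0.754229, f(c) = 0.020446 > 0 → new bracket [0.380000, 0.754229]
step 2: c = 0.743410, f(c) = 0.001646 > 0 → new bracket [0.380000, 0.743410]

0.7434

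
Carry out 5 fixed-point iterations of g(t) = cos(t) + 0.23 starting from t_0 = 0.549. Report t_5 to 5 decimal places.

t_1 = g(0.549000) = 1.083047
t_2 = g(1.083047) = 0.698639
t_3 = g(0.698639) = 0.995718
t_4 = g(0.995718) = 0.773900
t_5 = g(0.773900) = 0.945190

0.94519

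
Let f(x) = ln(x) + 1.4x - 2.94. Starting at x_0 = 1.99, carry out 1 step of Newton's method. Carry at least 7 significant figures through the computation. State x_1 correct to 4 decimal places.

1.7092

Newton update: x ← x − f(x)/f'(x).
f'(x) = 1/x + 1.4
x_0 = 1.990000: f = 0.534135, f' = 1.902513 → x_1 = 1.990000 - (0.534135)/(1.902513) = 1.709248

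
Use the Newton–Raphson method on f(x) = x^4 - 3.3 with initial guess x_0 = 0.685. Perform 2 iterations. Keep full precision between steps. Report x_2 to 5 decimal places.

f'(x) = 4x^3
x_0 = 0.685000: f = -3.079828, f' = 1.285677 → x_1 = 0.685000 - (-3.079828)/(1.285677) = 3.080492
x_1 = 3.080492: f = 86.749312, f' = 116.928476 → x_2 = 3.080492 - (86.749312)/(116.928476) = 2.338591

2.33859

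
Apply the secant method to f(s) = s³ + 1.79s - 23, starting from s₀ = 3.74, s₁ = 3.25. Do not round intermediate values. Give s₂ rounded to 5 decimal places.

f(s_0) = 36.008224, f(s_1) = 17.145625
s_2 = 3.250000 - (17.145625)·(3.250000 - 3.740000)/(17.145625 - (36.008224)) = 2.804602; f(s_2) = 4.080665

2.80460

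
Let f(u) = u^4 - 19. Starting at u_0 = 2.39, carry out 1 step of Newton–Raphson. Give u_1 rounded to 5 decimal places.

2.14044

f'(u) = 4u^3
u_0 = 2.390000: f = 13.628086, f' = 54.607676 → u_1 = 2.390000 - (13.628086)/(54.607676) = 2.140436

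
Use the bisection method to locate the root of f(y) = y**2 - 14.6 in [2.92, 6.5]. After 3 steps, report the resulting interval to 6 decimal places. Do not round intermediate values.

[3.815000, 4.262500]

f(2.920000) = -6.073600, f(6.500000) = 27.650000 (opposite signs)
step 1: m = 4.710000, f(m) = 7.584100 > 0 → root in [2.920000, 4.710000]
step 2: m = 3.815000, f(m) = -0.045775 < 0 → root in [3.815000, 4.710000]
step 3: m = 4.262500, f(m) = 3.568906 > 0 → root in [3.815000, 4.262500]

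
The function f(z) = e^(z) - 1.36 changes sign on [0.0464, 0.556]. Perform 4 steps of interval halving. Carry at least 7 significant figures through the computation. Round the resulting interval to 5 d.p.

[0.30120, 0.33305]

f(0.046400) = -0.312507, f(0.556000) = 0.383684 (opposite signs)
step 1: m = 0.301200, f(m) = -0.008520 < 0 → root in [0.301200, 0.556000]
step 2: m = 0.428600, f(m) = 0.175107 > 0 → root in [0.301200, 0.428600]
step 3: m = 0.364900, f(m) = 0.080370 > 0 → root in [0.301200, 0.364900]
step 4: m = 0.333050, f(m) = 0.035217 > 0 → root in [0.301200, 0.333050]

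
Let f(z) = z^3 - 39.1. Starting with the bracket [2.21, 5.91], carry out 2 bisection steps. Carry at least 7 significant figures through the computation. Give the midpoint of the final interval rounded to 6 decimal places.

f(2.210000) = -28.306139, f(5.910000) = 167.325071 (opposite signs)
step 1: m = 4.060000, f(m) = 27.823416 > 0 → root in [2.210000, 4.060000]
step 2: m = 3.135000, f(m) = -8.288515 < 0 → root in [3.135000, 4.060000]
Midpoint of [3.135000, 4.060000] = 3.597500

3.597500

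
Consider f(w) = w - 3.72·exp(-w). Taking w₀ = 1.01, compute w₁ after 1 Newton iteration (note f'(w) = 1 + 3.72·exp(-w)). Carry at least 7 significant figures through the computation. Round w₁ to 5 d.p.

1.15646

Newton update: w ← w − f(w)/f'(w).
w_0 = 1.010000: f = -0.344895, f' = 2.354895 → w_1 = 1.010000 - (-0.344895)/(2.354895) = 1.156459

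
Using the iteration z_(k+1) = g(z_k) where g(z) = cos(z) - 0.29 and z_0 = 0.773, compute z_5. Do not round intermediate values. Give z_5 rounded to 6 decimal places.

0.548599

z_1 = g(0.773000) = 0.425819
z_2 = g(0.425819) = 0.620701
z_3 = g(0.620701) = 0.523471
z_4 = g(0.523471) = 0.576089
z_5 = g(0.576089) = 0.548599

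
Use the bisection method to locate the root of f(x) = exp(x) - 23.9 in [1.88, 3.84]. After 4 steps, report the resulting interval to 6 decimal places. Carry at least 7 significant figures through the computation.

[3.105000, 3.227500]

f(1.880000) = -17.346495, f(3.840000) = 22.625474 (opposite signs)
step 1: m = 2.860000, f(m) = -6.438473 < 0 → root in [2.860000, 3.840000]
step 2: m = 3.350000, f(m) = 4.602734 > 0 → root in [2.860000, 3.350000]
step 3: m = 3.105000, f(m) = -1.590781 < 0 → root in [3.105000, 3.350000]
step 4: m = 3.227500, f(m) = 1.316537 > 0 → root in [3.105000, 3.227500]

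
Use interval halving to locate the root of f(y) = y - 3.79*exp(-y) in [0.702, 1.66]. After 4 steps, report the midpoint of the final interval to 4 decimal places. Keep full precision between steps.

1.1511

f(0.702000) = -1.176298, f(1.660000) = 0.939373 (opposite signs)
step 1: m = 1.181000, f(m) = 0.017578 > 0 → root in [0.702000, 1.181000]
step 2: m = 0.941500, f(m) = -0.536760 < 0 → root in [0.941500, 1.181000]
step 3: m = 1.061250, f(m) = -0.250177 < 0 → root in [1.061250, 1.181000]
step 4: m = 1.121125, f(m) = -0.114085 < 0 → root in [1.121125, 1.181000]
Midpoint of [1.121125, 1.181000] = 1.151063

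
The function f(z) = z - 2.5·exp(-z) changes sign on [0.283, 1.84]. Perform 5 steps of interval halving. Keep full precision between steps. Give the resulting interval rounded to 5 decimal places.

[0.91553, 0.96419]

f(0.283000) = -1.600799, f(1.840000) = 1.442956 (opposite signs)
step 1: m = 1.061500, f(m) = 0.196659 > 0 → root in [0.283000, 1.061500]
step 2: m = 0.672250, f(m) = -0.604146 < 0 → root in [0.672250, 1.061500]
step 3: m = 0.866875, f(m) = -0.183782 < 0 → root in [0.866875, 1.061500]
step 4: m = 0.964188, f(m) = 0.010955 > 0 → root in [0.866875, 0.964188]
step 5: m = 0.915531, f(m) = -0.085229 < 0 → root in [0.915531, 0.964188]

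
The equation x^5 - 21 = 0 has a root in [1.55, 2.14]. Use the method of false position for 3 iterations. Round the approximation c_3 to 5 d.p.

1.83103

False-position update: c = (a·f(b) − b·f(a))/(f(b) − f(a)); replace the endpoint whose sign matches f(c).
f(1.550000) = -12.053390, f(2.140000) = 23.881655
step 1: c = 1.747899, f(c) = -4.685215 < 0 → new bracket [1.747899, 2.140000]
step 2: c = 1.812207, f(c) = -1.454863 < 0 → new bracket [1.812207, 2.140000]
step 3: c = 1.831029, f(c) = -0.418534 < 0 → new bracket [1.831029, 2.140000]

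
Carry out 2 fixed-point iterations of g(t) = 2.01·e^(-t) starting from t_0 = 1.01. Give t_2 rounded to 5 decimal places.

0.96662

t_1 = g(1.010000) = 0.732080
t_2 = g(0.732080) = 0.966624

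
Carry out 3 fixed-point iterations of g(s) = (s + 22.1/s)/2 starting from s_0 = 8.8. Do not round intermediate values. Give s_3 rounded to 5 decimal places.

s_1 = g(8.800000) = 5.655682
s_2 = g(5.655682) = 4.781628
s_3 = g(4.781628) = 4.701742

4.70174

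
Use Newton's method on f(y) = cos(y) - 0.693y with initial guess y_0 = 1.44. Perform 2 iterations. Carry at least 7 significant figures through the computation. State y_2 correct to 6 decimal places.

Newton update: y ← y − f(y)/f'(y).
f'(y) = -sin(y) - 0.693
y_0 = 1.440000: f = -0.867496, f' = -1.684458 → y_1 = 1.440000 - (-0.867496)/(-1.684458) = 0.925000
y_1 = 0.925000: f = -0.039190, f' = -1.491621 → y_2 = 0.925000 - (-0.039190)/(-1.491621) = 0.898726

0.898726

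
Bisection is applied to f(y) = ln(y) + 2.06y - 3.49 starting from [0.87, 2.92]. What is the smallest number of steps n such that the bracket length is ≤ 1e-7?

25

Initial width b − a = 2.92 − 0.87 = 2.050000.
After n steps the width is (b−a)/2^n; need (b−a)/2^n ≤ 1e-7.
So n ≥ log₂(2.050000/1e-7) = log₂(20500000.0000) ≈ 24.2891.
Hence n = 25.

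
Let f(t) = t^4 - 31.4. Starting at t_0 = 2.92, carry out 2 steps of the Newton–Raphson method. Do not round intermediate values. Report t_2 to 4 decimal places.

2.3782

f'(t) = 4t^3
t_0 = 2.920000: f = 41.299497, f' = 99.588352 → t_1 = 2.920000 - (41.299497)/(99.588352) = 2.505298
t_1 = 2.505298: f = 7.994674, f' = 62.898186 → t_2 = 2.505298 - (7.994674)/(62.898186) = 2.378193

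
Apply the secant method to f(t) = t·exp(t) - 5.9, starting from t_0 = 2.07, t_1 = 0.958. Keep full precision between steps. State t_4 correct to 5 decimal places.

f(t_0) = 10.504384, f(t_1) = -3.402994
t_2 = 0.958000 - (-3.402994)·(0.958000 - 2.070000)/(-3.402994 - (10.504384)) = 1.230095; f(t_2) = -1.691162
t_3 = 1.230095 - (-1.691162)·(1.230095 - 0.958000)/(-1.691162 - (-3.402994)) = 1.498905; f(t_3) = 0.810272
t_4 = 1.498905 - (0.810272)·(1.498905 - 1.230095)/(0.810272 - (-1.691162)) = 1.411831; f(t_4) = -0.106604

1.41183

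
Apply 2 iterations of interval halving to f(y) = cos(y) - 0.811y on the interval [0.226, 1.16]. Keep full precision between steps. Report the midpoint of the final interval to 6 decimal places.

0.809750

f(0.226000) = 0.791285, f(1.160000) = -0.541420 (opposite signs)
step 1: m = 0.693000, f(m) = 0.207310 > 0 → root in [0.693000, 1.160000]
step 2: m = 0.926500, f(m) = -0.150756 < 0 → root in [0.693000, 0.926500]
Midpoint of [0.693000, 0.926500] = 0.809750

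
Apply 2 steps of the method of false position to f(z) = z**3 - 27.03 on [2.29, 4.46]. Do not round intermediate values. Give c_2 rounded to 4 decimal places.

False-position update: c = (a·f(b) − b·f(a))/(f(b) − f(a)); replace the endpoint whose sign matches f(c).
f(2.290000) = -15.021011, f(4.460000) = 61.686536
step 1: c = 2.714933, f(c) = -7.018598 < 0 → new bracket [2.714933, 4.460000]
step 2: c = 2.893201, f(c) = -2.812130 < 0 → new bracket [2.893201, 4.460000]

2.8932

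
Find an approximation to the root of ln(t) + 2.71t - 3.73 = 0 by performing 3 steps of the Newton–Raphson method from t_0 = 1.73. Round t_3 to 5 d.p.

f'(t) = 1/t + 2.71
t_0 = 1.730000: f = 1.506421, f' = 3.288035 → t_1 = 1.730000 - (1.506421)/(3.288035) = 1.271847
t_1 = 1.271847: f = -0.042823, f' = 3.496258 → t_2 = 1.271847 - (-0.042823)/(3.496258) = 1.284096
t_2 = 1.284096: f = -0.000046, f' = 3.488758 → t_3 = 1.284096 - (-0.000046)/(3.488758) = 1.284109

1.28411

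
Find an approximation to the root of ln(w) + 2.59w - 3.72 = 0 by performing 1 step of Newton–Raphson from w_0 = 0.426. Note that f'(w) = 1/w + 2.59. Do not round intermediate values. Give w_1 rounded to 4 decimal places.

1.1288

w_0 = 0.426000: f = -3.469976, f' = 4.937418 → w_1 = 0.426000 - (-3.469976)/(4.937418) = 1.128792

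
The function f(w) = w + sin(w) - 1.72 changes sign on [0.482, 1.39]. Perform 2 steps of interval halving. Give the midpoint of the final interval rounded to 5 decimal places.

f(0.482000) = -0.774448, f(1.390000) = 0.653701 (opposite signs)
step 1: m = 0.936000, f(m) = 0.021192 > 0 → root in [0.482000, 0.936000]
step 2: m = 0.709000, f(m) = -0.359925 < 0 → root in [0.709000, 0.936000]
Midpoint of [0.709000, 0.936000] = 0.822500

0.82250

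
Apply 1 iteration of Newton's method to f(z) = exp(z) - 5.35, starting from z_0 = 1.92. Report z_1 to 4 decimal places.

1.7043

f'(z) = exp(z)
z_0 = 1.920000: f = 1.470958, f' = 6.820958 → z_1 = 1.920000 - (1.470958)/(6.820958) = 1.704347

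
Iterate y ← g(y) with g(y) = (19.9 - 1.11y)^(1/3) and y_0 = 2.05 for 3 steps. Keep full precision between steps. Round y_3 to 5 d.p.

2.57356

y_1 = g(2.050000) = 2.602389
y_2 = g(2.602389) = 2.571854
y_3 = g(2.571854) = 2.573561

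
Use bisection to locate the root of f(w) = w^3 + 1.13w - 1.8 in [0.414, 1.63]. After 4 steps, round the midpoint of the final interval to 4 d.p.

f(0.414000) = -1.261222, f(1.630000) = 4.372647 (opposite signs)
step 1: m = 1.022000, f(m) = 0.422323 > 0 → root in [0.414000, 1.022000]
step 2: m = 0.718000, f(m) = -0.618514 < 0 → root in [0.718000, 1.022000]
step 3: m = 0.870000, f(m) = -0.158397 < 0 → root in [0.870000, 1.022000]
step 4: m = 0.946000, f(m) = 0.115571 > 0 → root in [0.870000, 0.946000]
Midpoint of [0.870000, 0.946000] = 0.908000

0.9080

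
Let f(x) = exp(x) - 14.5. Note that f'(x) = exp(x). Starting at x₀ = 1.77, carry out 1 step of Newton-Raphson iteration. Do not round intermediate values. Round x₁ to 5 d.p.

x_0 = 1.770000: f = -8.629147, f' = 5.870853 → x_1 = 1.770000 - (-8.629147)/(5.870853) = 3.239828

3.23983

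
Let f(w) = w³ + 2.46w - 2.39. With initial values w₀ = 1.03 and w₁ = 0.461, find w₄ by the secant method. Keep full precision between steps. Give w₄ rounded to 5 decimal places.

Secant update: w_(k+1) = w_k − f(w_k)·(w_k − w_(k-1))/(f(w_k) − f(w_(k-1))).
f(w_0) = 1.236527, f(w_1) = -1.157968
w_2 = 0.461000 - (-1.157968)·(0.461000 - 1.030000)/(-1.157968 - (1.236527)) = 0.736166; f(w_2) = -0.180073
w_3 = 0.736166 - (-0.180073)·(0.736166 - 0.461000)/(-0.180073 - (-1.157968)) = 0.786836; f(w_3) = 0.032756
w_4 = 0.786836 - (0.032756)·(0.786836 - 0.736166)/(0.032756 - (-0.180073)) = 0.779038; f(w_4) = -0.000770

0.77904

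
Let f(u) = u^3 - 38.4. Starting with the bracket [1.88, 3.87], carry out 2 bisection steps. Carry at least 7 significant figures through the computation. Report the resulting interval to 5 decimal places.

[3.37250, 3.87000]

f(1.880000) = -31.755328, f(3.870000) = 19.560603 (opposite signs)
step 1: m = 2.875000, f(m) = -14.636328 < 0 → root in [2.875000, 3.870000]
step 2: m = 3.372500, f(m) = -0.042007 < 0 → root in [3.372500, 3.870000]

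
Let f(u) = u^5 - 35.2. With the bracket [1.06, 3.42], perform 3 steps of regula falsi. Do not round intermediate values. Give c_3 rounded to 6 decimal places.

f(1.060000) = -33.861774, f(3.420000) = 432.675744
step 1: c = 1.231291, f(c) = -32.369886 < 0 → new bracket [1.231291, 3.420000]
step 2: c = 1.383638, f(c) = -30.128778 < 0 → new bracket [1.383638, 3.420000]
step 3: c = 1.516206, f(c) = -27.187071 < 0 → new bracket [1.516206, 3.420000]

1.516206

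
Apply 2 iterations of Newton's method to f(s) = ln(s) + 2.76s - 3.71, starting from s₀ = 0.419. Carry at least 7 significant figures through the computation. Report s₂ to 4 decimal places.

1.2571

Newton update: s ← s − f(s)/f'(s).
f'(s) = 1/s + 2.76
s_0 = 0.419000: f = -3.423444, f' = 5.146635 → s_1 = 0.419000 - (-3.423444)/(5.146635) = 1.084181
s_1 = 1.084181: f = -0.636835, f' = 3.682355 → s_2 = 1.084181 - (-0.636835)/(3.682355) = 1.257123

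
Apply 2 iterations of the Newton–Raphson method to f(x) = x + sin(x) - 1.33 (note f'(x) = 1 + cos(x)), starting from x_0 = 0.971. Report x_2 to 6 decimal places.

0.691891

x_0 = 0.971000: f = 0.466451, f' = 1.564474 → x_1 = 0.971000 - (0.466451)/(1.564474) = 0.672848
x_1 = 0.672848: f = -0.033936, f' = 1.782050 → x_2 = 0.672848 - (-0.033936)/(1.782050) = 0.691891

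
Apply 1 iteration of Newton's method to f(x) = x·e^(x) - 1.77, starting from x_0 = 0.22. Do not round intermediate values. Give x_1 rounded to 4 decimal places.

1.2040

f'(x) = (x + 1)·e^(x)
x_0 = 0.220000: f = -1.495863, f' = 1.520214 → x_1 = 0.220000 - (-1.495863)/(1.520214) = 1.203982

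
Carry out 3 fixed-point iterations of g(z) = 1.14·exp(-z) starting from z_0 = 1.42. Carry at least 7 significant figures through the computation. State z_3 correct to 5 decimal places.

z_1 = g(1.420000) = 0.275554
z_2 = g(0.275554) = 0.865433
z_3 = g(0.865433) = 0.479791

0.47979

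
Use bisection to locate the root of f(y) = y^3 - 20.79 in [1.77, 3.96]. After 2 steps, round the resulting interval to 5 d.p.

[2.31750, 2.86500]

f(1.770000) = -15.244767, f(3.960000) = 41.309136 (opposite signs)
step 1: m = 2.865000, f(m) = 2.726565 > 0 → root in [1.770000, 2.865000]
step 2: m = 2.317500, f(m) = -8.343157 < 0 → root in [2.317500, 2.865000]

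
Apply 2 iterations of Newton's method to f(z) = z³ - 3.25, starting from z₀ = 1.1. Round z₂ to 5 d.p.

1.49419

f'(z) = 3z²
z_0 = 1.100000: f = -1.919000, f' = 3.630000 → z_1 = 1.100000 - (-1.919000)/(3.630000) = 1.628650
z_1 = 1.628650: f = 1.069997, f' = 7.957504 → z_2 = 1.628650 - (1.069997)/(7.957504) = 1.494186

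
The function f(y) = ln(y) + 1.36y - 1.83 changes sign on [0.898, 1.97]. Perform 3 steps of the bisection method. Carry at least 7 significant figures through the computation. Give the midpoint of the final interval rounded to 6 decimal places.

f(0.898000) = -0.716305, f(1.970000) = 1.527234 (opposite signs)
step 1: m = 1.434000, f(m) = 0.480708 > 0 → root in [0.898000, 1.434000]
step 2: m = 1.166000, f(m) = -0.090661 < 0 → root in [1.166000, 1.434000]
step 3: m = 1.300000, f(m) = 0.200364 > 0 → root in [1.166000, 1.300000]
Midpoint of [1.166000, 1.300000] = 1.233000

1.233000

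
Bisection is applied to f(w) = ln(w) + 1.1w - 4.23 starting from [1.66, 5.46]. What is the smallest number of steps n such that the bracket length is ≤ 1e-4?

Initial width b − a = 5.46 − 1.66 = 3.800000.
After n steps the width is (b−a)/2^n; need (b−a)/2^n ≤ 1e-4.
So n ≥ log₂(3.800000/1e-4) = log₂(38000.0000) ≈ 15.2137.
Hence n = 16.

16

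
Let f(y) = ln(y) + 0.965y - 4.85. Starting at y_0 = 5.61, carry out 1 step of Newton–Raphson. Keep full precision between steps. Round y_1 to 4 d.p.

3.6085

Newton update: y ← y − f(y)/f'(y).
f'(y) = 1/y + 0.965
y_0 = 5.610000: f = 2.288201, f' = 1.143253 → y_1 = 5.610000 - (2.288201)/(1.143253) = 3.608518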